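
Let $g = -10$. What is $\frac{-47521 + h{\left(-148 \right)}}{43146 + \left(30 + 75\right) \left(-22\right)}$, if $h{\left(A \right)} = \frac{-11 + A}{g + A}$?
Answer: $- \frac{7508159}{6452088} \approx -1.1637$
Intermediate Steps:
$h{\left(A \right)} = \frac{-11 + A}{-10 + A}$
$\frac{-47521 + h{\left(-148 \right)}}{43146 + \left(30 + 75\right) \left(-22\right)} = \frac{-47521 + \frac{-11 - 148}{-10 - 148}}{43146 + \left(30 + 75\right) \left(-22\right)} = \frac{-47521 + \frac{1}{-158} \left(-159\right)}{43146 + 105 \left(-22\right)} = \frac{-47521 - - \frac{159}{158}}{43146 - 2310} = \frac{-47521 + \frac{159}{158}}{40836} = \left(- \frac{7508159}{158}\right) \frac{1}{40836} = - \frac{7508159}{6452088}$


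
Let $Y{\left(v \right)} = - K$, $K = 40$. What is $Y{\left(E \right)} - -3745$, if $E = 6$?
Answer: $3705$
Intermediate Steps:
$Y{\left(v \right)} = -40$ ($Y{\left(v \right)} = \left(-1\right) 40 = -40$)
$Y{\left(E \right)} - -3745 = -40 - -3745 = -40 + 3745 = 3705$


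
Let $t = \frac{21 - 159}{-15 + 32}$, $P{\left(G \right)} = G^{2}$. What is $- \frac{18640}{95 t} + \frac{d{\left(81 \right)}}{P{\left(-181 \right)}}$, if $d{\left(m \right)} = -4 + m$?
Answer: $\frac{1038231515}{42949671} \approx 24.173$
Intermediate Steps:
$t = - \frac{138}{17} \approx -8.1176$
$- \frac{18640}{95 t} + \frac{d{\left(81 \right)}}{P{\left(-181 \right)}} = - \frac{18640}{95 \left(- \frac{138}{17}\right)} + \frac{-4 + 81}{\left(-181\right)^{2}} = - \frac{18640}{- \frac{13110}{17}} + \frac{77}{32761} = \left(-18640\right) \left(- \frac{17}{13110}\right) + 77 \cdot \frac{1}{32761} = \frac{31688}{1311} + \frac{77}{32761} = \frac{1038231515}{42949671}$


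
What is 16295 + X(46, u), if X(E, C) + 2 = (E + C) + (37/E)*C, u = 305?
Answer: 776909/46 ≈ 16889.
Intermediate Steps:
X(E, C) = -2 + C + E + 37*C/E (X(E, C) = -2 + ((E + C) + (37/E)*C) = -2 + ((C + E) + 37*C/E) = -2 + (C + E + 37*C/E) = -2 + C + E + 37*C/E)
16295 + X(46, u) = 16295 + (-2 + 305 + 46 + 37*305/46) = 16295 + (-2 + 305 + 46 + 37*305*(1/46)) = 16295 + (-2 + 305 + 46 + 11285/46) = 16295 + 27339/46 = 776909/46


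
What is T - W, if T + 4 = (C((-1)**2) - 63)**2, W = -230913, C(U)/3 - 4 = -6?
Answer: 235670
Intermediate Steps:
C(U) = -6 (C(U) = 12 + 3*(-6) = 12 - 18 = -6)
T = 4757 (T = -4 + (-6 - 63)**2 = -4 + (-69)**2 = -4 + 4761 = 4757)
T - W = 4757 - 1*(-230913) = 4757 + 230913 = 235670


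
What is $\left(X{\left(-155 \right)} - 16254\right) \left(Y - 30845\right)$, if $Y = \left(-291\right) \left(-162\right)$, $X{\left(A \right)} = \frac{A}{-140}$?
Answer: $- \frac{7416455057}{28} \approx -2.6487 \cdot 10^{8}$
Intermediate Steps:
$X{\left(A \right)} = - \frac{A}{140}$ ($X{\left(A \right)} = A \left(- \frac{1}{140}\right) = - \frac{A}{140}$)
$Y = 47142$
$\left(X{\left(-155 \right)} - 16254\right) \left(Y - 30845\right) = \left(\left(- \frac{1}{140}\right) \left(-155\right) - 16254\right) \left(47142 - 30845\right) = \left(\frac{31}{28} - 16254\right) 16297 = \left(- \frac{455081}{28}\right) 16297 = - \frac{7416455057}{28}$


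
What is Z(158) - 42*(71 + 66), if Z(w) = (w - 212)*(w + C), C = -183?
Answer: -4404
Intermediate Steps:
Z(w) = (-212 + w)*(-183 + w) (Z(w) = (w - 212)*(w - 183) = (-212 + w)*(-183 + w))
Z(158) - 42*(71 + 66) = (38796 + 158**2 - 395*158) - 42*(71 + 66) = (38796 + 24964 - 62410) - 42*137 = 1350 - 5754 = -4404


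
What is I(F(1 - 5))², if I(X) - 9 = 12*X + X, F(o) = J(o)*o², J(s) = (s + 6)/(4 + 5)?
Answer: 247009/81 ≈ 3049.5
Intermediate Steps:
J(s) = ⅔ + s/9 (J(s) = (6 + s)/9 = (6 + s)*(⅑) = ⅔ + s/9)
F(o) = o²*(⅔ + o/9) (F(o) = (⅔ + o/9)*o² = o²*(⅔ + o/9))
I(X) = 9 + 13*X (I(X) = 9 + (12*X + X) = 9 + 13*X)
I(F(1 - 5))² = (9 + 13*((1 - 5)²*(6 + (1 - 5))/9))² = (9 + 13*((⅑)*(-4)²*(6 - 4)))² = (9 + 13*((⅑)*16*2))² = (9 + 13*(32/9))² = (9 + 416/9)² = (497/9)² = 247009/81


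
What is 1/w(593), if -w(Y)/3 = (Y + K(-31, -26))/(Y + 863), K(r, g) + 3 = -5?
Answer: -112/135 ≈ -0.82963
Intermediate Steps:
K(r, g) = -8 (K(r, g) = -3 - 5 = -8)
w(Y) = -3*(-8 + Y)/(863 + Y) (w(Y) = -3*(Y - 8)/(Y + 863) = -3*(-8 + Y)/(863 + Y))
1/w(593) = 1/(3*(8 - 1*593)/(863 + 593)) = 1/(3*(8 - 593)/1456) = 1/(3*(1/1456)*(-585)) = 1/(-135/112) = -112/135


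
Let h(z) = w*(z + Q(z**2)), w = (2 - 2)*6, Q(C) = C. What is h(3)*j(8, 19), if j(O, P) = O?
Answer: 0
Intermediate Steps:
w = 0 (w = 0*6 = 0)
h(z) = 0 (h(z) = 0*(z + z**2) = 0)
h(3)*j(8, 19) = 0*8 = 0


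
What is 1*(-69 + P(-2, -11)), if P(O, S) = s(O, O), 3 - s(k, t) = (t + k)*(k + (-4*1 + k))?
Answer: -98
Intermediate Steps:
s(k, t) = 3 - (-4 + 2*k)*(k + t) (s(k, t) = 3 - (t + k)*(k + (-4*1 + k)) = 3 - (k + t)*(k + (-4 + k)) = 3 - (k + t)*(-4 + 2*k) = 3 - (-4 + 2*k)*(k + t))
P(O, S) = 3 - 4*O² + 8*O (P(O, S) = 3 - 2*O² + 4*O + 4*O - 2*O*O = 3 - 2*O² + 4*O + 4*O - 2*O² = 3 - 4*O² + 8*O)
1*(-69 + P(-2, -11)) = 1*(-69 + (3 - 4*(-2)² + 8*(-2))) = 1*(-69 + (3 - 4*4 - 16)) = 1*(-69 + (3 - 16 - 16)) = 1*(-69 - 29) = 1*(-98) = -98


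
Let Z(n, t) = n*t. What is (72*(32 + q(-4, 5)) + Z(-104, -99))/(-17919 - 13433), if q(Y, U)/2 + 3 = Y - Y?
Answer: -1521/3919 ≈ -0.38811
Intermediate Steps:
q(Y, U) = -6 (q(Y, U) = -6 + 2*(Y - Y) = -6 + 2*0 = -6 + 0 = -6)
(72*(32 + q(-4, 5)) + Z(-104, -99))/(-17919 - 13433) = (72*(32 - 6) - 104*(-99))/(-17919 - 13433) = (72*26 + 10296)/(-31352) = (1872 + 10296)*(-1/31352) = 12168*(-1/31352) = -1521/3919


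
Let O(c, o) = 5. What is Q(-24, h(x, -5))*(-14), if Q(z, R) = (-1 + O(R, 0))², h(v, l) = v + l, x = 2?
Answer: -224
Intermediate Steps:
h(v, l) = l + v
Q(z, R) = 16 (Q(z, R) = (-1 + 5)² = 4² = 16)
Q(-24, h(x, -5))*(-14) = 16*(-14) = -224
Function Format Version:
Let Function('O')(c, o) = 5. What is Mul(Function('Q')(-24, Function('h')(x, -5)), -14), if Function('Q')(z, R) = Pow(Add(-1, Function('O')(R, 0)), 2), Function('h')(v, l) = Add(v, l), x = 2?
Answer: -224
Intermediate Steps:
Function('h')(v, l) = Add(l, v)
Function('Q')(z, R) = 16 (Function('Q')(z, R) = Pow(Add(-1, 5), 2) = Pow(4, 2) = 16)
Mul(Function('Q')(-24, Function('h')(x, -5)), -14) = Mul(16, -14) = -224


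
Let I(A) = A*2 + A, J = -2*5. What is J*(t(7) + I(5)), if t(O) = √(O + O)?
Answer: -150 - 10*√14 ≈ -187.42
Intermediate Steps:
J = -10
t(O) = √2*√O (t(O) = √(2*O) = √2*√O)
I(A) = 3*A (I(A) = 2*A + A = 3*A)
J*(t(7) + I(5)) = -10*(√2*√7 + 3*5) = -10*(√14 + 15) = -10*(15 + √14) = -150 - 10*√14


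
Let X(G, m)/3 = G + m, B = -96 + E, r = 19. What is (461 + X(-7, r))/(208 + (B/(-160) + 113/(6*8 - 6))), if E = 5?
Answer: 1669920/709831 ≈ 2.3526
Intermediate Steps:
B = -91 (B = -96 + 5 = -91)
X(G, m) = 3*G + 3*m (X(G, m) = 3*(G + m) = 3*G + 3*m)
(461 + X(-7, r))/(208 + (B/(-160) + 113/(6*8 - 6))) = (461 + (3*(-7) + 3*19))/(208 + (-91/(-160) + 113/(6*8 - 6))) = (461 + (-21 + 57))/(208 + (-91*(-1/160) + 113/(48 - 6))) = (461 + 36)/(208 + (91/160 + 113/42)) = 497/(208 + (91/160 + 113*(1/42))) = 497/(208 + (91/160 + 113/42)) = 497/(208 + 10951/3360) = 497/(709831/3360) = 497*(3360/709831) = 1669920/709831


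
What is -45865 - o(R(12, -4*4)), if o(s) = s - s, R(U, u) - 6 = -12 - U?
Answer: -45865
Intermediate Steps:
R(U, u) = -6 - U (R(U, u) = 6 + (-12 - U) = -6 - U)
o(s) = 0
-45865 - o(R(12, -4*4)) = -45865 - 1*0 = -45865 + 0 = -45865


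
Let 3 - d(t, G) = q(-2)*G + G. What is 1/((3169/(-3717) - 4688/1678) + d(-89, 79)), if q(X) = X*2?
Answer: 3118563/737083681 ≈ 0.0042309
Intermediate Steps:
q(X) = 2*X
d(t, G) = 3 + 3*G (d(t, G) = 3 - ((2*(-2))*G + G) = 3 - (-4*G + G) = 3 - (-3)*G = 3 + 3*G)
1/((3169/(-3717) - 4688/1678) + d(-89, 79)) = 1/((3169/(-3717) - 4688/1678) + (3 + 3*79)) = 1/((3169*(-1/3717) - 4688*1/1678) + (3 + 237)) = 1/((-3169/3717 - 2344/839) + 240) = 1/(-11371439/3118563 + 240) = 1/(737083681/3118563) = 3118563/737083681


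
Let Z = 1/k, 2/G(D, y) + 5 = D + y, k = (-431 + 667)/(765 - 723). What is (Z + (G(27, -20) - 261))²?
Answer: 939974281/13924 ≈ 67508.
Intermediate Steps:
k = 118/21 (k = 236/42 = 236*(1/42) = 118/21 ≈ 5.6190)
G(D, y) = 2/(-5 + D + y) (G(D, y) = 2/(-5 + (D + y)) = 2/(-5 + D + y))
Z = 21/118 (Z = 1/(118/21) = 21/118 ≈ 0.17797)
(Z + (G(27, -20) - 261))² = (21/118 + (2/(-5 + 27 - 20) - 261))² = (21/118 + (2/2 - 261))² = (21/118 + (2*(½) - 261))² = (21/118 + (1 - 261))² = (21/118 - 260)² = (-30659/118)² = 939974281/13924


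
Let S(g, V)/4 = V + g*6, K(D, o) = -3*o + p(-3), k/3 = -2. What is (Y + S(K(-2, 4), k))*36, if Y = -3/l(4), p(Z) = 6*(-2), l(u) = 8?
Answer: -43227/2 ≈ -21614.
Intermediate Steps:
p(Z) = -12
k = -6 (k = 3*(-2) = -6)
K(D, o) = -12 - 3*o (K(D, o) = -3*o - 12 = -12 - 3*o)
S(g, V) = 4*V + 24*g (S(g, V) = 4*(V + g*6) = 4*(V + 6*g) = 4*V + 24*g)
Y = -3/8 ≈ -0.37500
(Y + S(K(-2, 4), k))*36 = (-3/8 + (4*(-6) + 24*(-12 - 3*4)))*36 = (-3/8 + (-24 + 24*(-12 - 12)))*36 = (-3/8 + (-24 + 24*(-24)))*36 = (-3/8 + (-24 - 576))*36 = (-3/8 - 600)*36 = -4803/8*36 = -43227/2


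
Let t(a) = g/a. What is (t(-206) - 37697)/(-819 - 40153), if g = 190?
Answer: 1941443/2110058 ≈ 0.92009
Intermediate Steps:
t(a) = 190/a
(t(-206) - 37697)/(-819 - 40153) = (190/(-206) - 37697)/(-819 - 40153) = (190*(-1/206) - 37697)/(-40972) = (-95/103 - 37697)*(-1/40972) = -3882886/103*(-1/40972) = 1941443/2110058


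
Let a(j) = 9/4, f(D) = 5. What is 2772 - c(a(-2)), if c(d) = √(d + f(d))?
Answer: 2772 - √29/2 ≈ 2769.3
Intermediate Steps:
a(j) = 9/4 (a(j) = 9*(¼) = 9/4)
c(d) = √(5 + d) (c(d) = √(d + 5) = √(5 + d))
2772 - c(a(-2)) = 2772 - √(5 + 9/4) = 2772 - √(29/4) = 2772 - √29/2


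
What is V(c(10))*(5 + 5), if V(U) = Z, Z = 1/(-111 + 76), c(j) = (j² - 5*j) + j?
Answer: -2/7 ≈ -0.28571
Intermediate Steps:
c(j) = j² - 4*j
Z = -1/35 (Z = 1/(-35) = -1/35 ≈ -0.028571)
V(U) = -1/35
V(c(10))*(5 + 5) = -(5 + 5)/35 = -1/35*10 = -2/7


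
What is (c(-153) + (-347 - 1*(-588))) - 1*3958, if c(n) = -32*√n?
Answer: -3717 - 96*I*√17 ≈ -3717.0 - 395.82*I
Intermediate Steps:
(c(-153) + (-347 - 1*(-588))) - 1*3958 = (-96*I*√17 + (-347 - 1*(-588))) - 1*3958 = (-96*I*√17 + (-347 + 588)) - 3958 = (-96*I*√17 + 241) - 3958 = (241 - 96*I*√17) - 3958 = -3717 - 96*I*√17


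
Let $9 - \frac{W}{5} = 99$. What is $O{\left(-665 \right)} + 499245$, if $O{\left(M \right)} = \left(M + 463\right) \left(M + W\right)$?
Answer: $724475$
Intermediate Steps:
$W = -450$ ($W = 45 - 495 = -450$)
$O{\left(M \right)} = \left(-450 + M\right) \left(463 + M\right)$ ($O{\left(M \right)} = \left(M + 463\right) \left(M - 450\right) = \left(463 + M\right) \left(-450 + M\right) = \left(-450 + M\right) \left(463 + M\right)$)
$O{\left(-665 \right)} + 499245 = \left(-208350 + \left(-665\right)^{2} + 13 \left(-665\right)\right) + 499245 = \left(-208350 + 442225 - 8645\right) + 499245 = 225230 + 499245 = 724475$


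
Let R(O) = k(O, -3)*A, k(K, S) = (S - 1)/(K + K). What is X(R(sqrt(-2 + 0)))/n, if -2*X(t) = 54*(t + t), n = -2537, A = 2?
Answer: 108*I*sqrt(2)/2537 ≈ 0.060203*I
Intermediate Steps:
k(K, S) = (-1 + S)/(2*K) (k(K, S) = (-1 + S)/((2*K)) = (-1 + S)*(1/(2*K)) = (-1 + S)/(2*K))
R(O) = -4/O (R(O) = ((-1 - 3)/(2*O))*2 = ((1/2)*(-4)/O)*2 = -2/O*2 = -4/O)
X(t) = -54*t (X(t) = -27*(t + t) = -27*2*t = -54*t)
X(R(sqrt(-2 + 0)))/n = -(-216)/(sqrt(-2 + 0))/(-2537) = -(-216)/(sqrt(-2))*(-1/2537) = -(-216)/(I*sqrt(2))*(-1/2537) = -(-216)*(-I*sqrt(2)/2)*(-1/2537) = -108*I*sqrt(2)*(-1/2537) = 108*I*sqrt(2)/2537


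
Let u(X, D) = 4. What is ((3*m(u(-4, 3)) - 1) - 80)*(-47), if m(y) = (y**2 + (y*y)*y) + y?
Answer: -8037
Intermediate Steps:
m(y) = y + y**2 + y**3 (m(y) = (y**2 + y**2*y) + y = (y**2 + y**3) + y = y + y**2 + y**3)
((3*m(u(-4, 3)) - 1) - 80)*(-47) = ((3*(4*(1 + 4 + 4**2)) - 1) - 80)*(-47) = ((3*(4*(1 + 4 + 16)) - 1) - 80)*(-47) = ((3*(4*21) - 1) - 80)*(-47) = ((3*84 - 1) - 80)*(-47) = ((252 - 1) - 80)*(-47) = (251 - 80)*(-47) = 171*(-47) = -8037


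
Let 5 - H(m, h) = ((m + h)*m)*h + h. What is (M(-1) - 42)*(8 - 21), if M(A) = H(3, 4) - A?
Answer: 1612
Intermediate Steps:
H(m, h) = 5 - h - h*m*(h + m) (H(m, h) = 5 - (((m + h)*m)*h + h) = 5 - (((h + m)*m)*h + h) = 5 - ((m*(h + m))*h + h) = 5 - (h*m*(h + m) + h) = 5 - (h + h*m*(h + m)) = 5 + (-h - h*m*(h + m)) = 5 - h - h*m*(h + m))
M(A) = -83 - A (M(A) = (5 - 1*4 - 1*4*3**2 - 1*3*4**2) - A = (5 - 4 - 1*4*9 - 1*3*16) - A = (5 - 4 - 36 - 48) - A = -83 - A)
(M(-1) - 42)*(8 - 21) = ((-83 - 1*(-1)) - 42)*(8 - 21) = ((-83 + 1) - 42)*(-13) = (-82 - 42)*(-13) = -124*(-13) = 1612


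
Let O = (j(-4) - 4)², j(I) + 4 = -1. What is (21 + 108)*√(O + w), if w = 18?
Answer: 387*√11 ≈ 1283.5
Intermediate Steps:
j(I) = -5 (j(I) = -4 - 1 = -5)
O = 81 (O = (-5 - 4)² = (-9)² = 81)
(21 + 108)*√(O + w) = (21 + 108)*√(81 + 18) = 129*√99 = 129*(3*√11) = 387*√11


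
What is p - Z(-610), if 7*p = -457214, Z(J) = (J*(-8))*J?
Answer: 20380386/7 ≈ 2.9115e+6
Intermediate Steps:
Z(J) = -8*J² (Z(J) = (-8*J)*J = -8*J²)
p = -457214/7 (p = (⅐)*(-457214) = -457214/7 ≈ -65316.)
p - Z(-610) = -457214/7 - (-8)*(-610)² = -457214/7 - (-8)*372100 = -457214/7 - 1*(-2976800) = -457214/7 + 2976800 = 20380386/7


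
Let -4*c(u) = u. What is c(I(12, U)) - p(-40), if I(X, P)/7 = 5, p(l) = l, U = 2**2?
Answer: 125/4 ≈ 31.250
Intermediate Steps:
U = 4
I(X, P) = 35 (I(X, P) = 7*5 = 35)
c(u) = -u/4
c(I(12, U)) - p(-40) = -1/4*35 - 1*(-40) = -35/4 + 40 = 125/4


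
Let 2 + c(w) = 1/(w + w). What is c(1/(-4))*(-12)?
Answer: 48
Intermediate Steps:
c(w) = -2 + 1/(2*w) (c(w) = -2 + 1/(w + w) = -2 + 1/(2*w))
c(1/(-4))*(-12) = (-2 + 1/(2*((1/(-4)))))*(-12) = (-2 + 1/(2*((1*(-¼)))))*(-12) = (-2 + 1/(2*(-¼)))*(-12) = (-2 + (½)*(-4))*(-12) = (-2 - 2)*(-12) = -4*(-12) = 48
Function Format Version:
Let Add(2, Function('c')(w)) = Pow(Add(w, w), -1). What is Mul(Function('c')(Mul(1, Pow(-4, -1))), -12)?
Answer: 48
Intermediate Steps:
Function('c')(w) = Add(-2, Mul(Rational(1, 2), Pow(w, -1))) (Function('c')(w) = Add(-2, Pow(Add(w, w), -1)) = Add(-2, Pow(Mul(2, w), -1)) = Add(-2, Mul(Rational(1, 2), Pow(w, -1))))
Mul(Function('c')(Mul(1, Pow(-4, -1))), -12) = Mul(Add(-2, Mul(Rational(1, 2), Pow(Mul(1, Pow(-4, -1)), -1))), -12) = Mul(Add(-2, Mul(Rational(1, 2), Pow(Mul(1, Rational(-1, 4)), -1))), -12) = Mul(Add(-2, Mul(Rational(1, 2), Pow(Rational(-1, 4), -1))), -12) = Mul(Add(-2, Mul(Rational(1, 2), -4)), -12) = Mul(Add(-2, -2), -12) = Mul(-4, -12) = 48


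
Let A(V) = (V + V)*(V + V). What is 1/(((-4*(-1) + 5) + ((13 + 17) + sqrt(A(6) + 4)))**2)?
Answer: 1669/1885129 - 156*sqrt(37)/1885129 ≈ 0.00038198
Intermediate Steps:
A(V) = 4*V**2 (A(V) = (2*V)*(2*V) = 4*V**2)
1/(((-4*(-1) + 5) + ((13 + 17) + sqrt(A(6) + 4)))**2) = 1/(((-4*(-1) + 5) + ((13 + 17) + sqrt(4*6**2 + 4)))**2) = 1/(((4 + 5) + (30 + sqrt(4*36 + 4)))**2) = 1/((9 + (30 + sqrt(144 + 4)))**2) = 1/((9 + (30 + sqrt(148)))**2) = 1/((9 + (30 + 2*sqrt(37)))**2) = 1/((39 + 2*sqrt(37))**2) = (39 + 2*sqrt(37))**(-2)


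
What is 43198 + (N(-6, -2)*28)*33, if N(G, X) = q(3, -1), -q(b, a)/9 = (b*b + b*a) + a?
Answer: 1618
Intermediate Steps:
q(b, a) = -9*a - 9*b² - 9*a*b (q(b, a) = -9*((b*b + b*a) + a) = -9*((b² + a*b) + a) = -9*(a + b² + a*b) = -9*a - 9*b² - 9*a*b)
N(G, X) = -45 (N(G, X) = -9*(-1) - 9*3² - 9*(-1)*3 = 9 - 9*9 + 27 = 9 - 81 + 27 = -45)
43198 + (N(-6, -2)*28)*33 = 43198 - 45*28*33 = 43198 - 1260*33 = 43198 - 41580 = 1618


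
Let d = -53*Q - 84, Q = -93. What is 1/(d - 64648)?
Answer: -1/59803 ≈ -1.6722e-5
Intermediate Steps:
d = 4845 (d = -53*(-93) - 84 = 4929 - 84 = 4845)
1/(d - 64648) = 1/(4845 - 64648) = 1/(-59803) = -1/59803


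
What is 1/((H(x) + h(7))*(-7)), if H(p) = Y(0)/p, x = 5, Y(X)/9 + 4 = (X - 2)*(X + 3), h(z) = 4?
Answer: 1/98 ≈ 0.010204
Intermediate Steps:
Y(X) = -36 + 9*(-2 + X)*(3 + X) (Y(X) = -36 + 9*((X - 2)*(X + 3)) = -36 + 9*((-2 + X)*(3 + X)) = -36 + 9*(-2 + X)*(3 + X))
H(p) = -90/p (H(p) = (-90 + 9*0 + 9*0**2)/p = (-90 + 0 + 9*0)/p = (-90 + 0 + 0)/p = -90/p)
1/((H(x) + h(7))*(-7)) = 1/((-90/5 + 4)*(-7)) = 1/((-90*1/5 + 4)*(-7)) = 1/((-18 + 4)*(-7)) = 1/(-14*(-7)) = 1/98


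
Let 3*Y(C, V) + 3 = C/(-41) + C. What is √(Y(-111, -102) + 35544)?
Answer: √59687103/41 ≈ 188.43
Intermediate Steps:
Y(C, V) = -1 + 40*C/123 (Y(C, V) = -1 + (C/(-41) + C)/3 = -1 + (C*(-1/41) + C)/3 = -1 + (-C/41 + C)/3 = -1 + (40*C/41)/3 = -1 + 40*C/123)
√(Y(-111, -102) + 35544) = √((-1 + (40/123)*(-111)) + 35544) = √((-1 - 1480/41) + 35544) = √(-1521/41 + 35544) = √(1455783/41) = √59687103/41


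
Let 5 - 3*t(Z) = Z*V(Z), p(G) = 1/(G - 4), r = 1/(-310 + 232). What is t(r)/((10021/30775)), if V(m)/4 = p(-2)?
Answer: 17972600/3517371 ≈ 5.1097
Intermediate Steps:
r = -1/78 (r = 1/(-78) = -1/78 ≈ -0.012821)
p(G) = 1/(-4 + G)
V(m) = -⅔ (V(m) = 4/(-4 - 2) = 4/(-6) = 4*(-⅙) = -⅔)
t(Z) = 5/3 + 2*Z/9 (t(Z) = 5/3 - Z*(-2)/(3*3) = 5/3 - (-2)*Z/9 = 5/3 + 2*Z/9)
t(r)/((10021/30775)) = (5/3 + (2/9)*(-1/78))/((10021/30775)) = (5/3 - 1/351)/((10021*(1/30775))) = 584/(351*(10021/30775)) = (584/351)*(30775/10021) = 17972600/3517371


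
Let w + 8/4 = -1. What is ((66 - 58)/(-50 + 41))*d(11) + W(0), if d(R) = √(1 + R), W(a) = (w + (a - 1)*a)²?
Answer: 9 - 16*√3/9 ≈ 5.9208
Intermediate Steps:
w = -3 (w = -2 - 1 = -3)
W(a) = (-3 + a*(-1 + a))² (W(a) = (-3 + (a - 1)*a)² = (-3 + (-1 + a)*a)² = (-3 + a*(-1 + a))²)
((66 - 58)/(-50 + 41))*d(11) + W(0) = ((66 - 58)/(-50 + 41))*√(1 + 11) + (3 + 0 - 1*0²)² = (8/(-9))*√12 + (3 + 0 - 1*0)² = (8*(-⅑))*(2*√3) + (3 + 0 + 0)² = -16*√3/9 + 3² = -16*√3/9 + 9 = 9 - 16*√3/9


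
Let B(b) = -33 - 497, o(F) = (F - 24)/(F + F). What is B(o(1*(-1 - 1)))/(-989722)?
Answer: 5/9337 ≈ 0.00053550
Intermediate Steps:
o(F) = (-24 + F)/(2*F) (o(F) = (-24 + F)/((2*F)) = (-24 + F)*(1/(2*F)) = (-24 + F)/(2*F))
B(b) = -530
B(o(1*(-1 - 1)))/(-989722) = -530/(-989722) = -530*(-1/989722) = 5/9337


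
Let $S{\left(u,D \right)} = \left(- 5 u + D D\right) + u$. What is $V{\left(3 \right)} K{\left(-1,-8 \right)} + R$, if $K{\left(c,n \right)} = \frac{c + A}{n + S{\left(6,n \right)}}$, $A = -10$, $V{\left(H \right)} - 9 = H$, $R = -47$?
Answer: $- \frac{409}{8} \approx -51.125$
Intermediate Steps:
$V{\left(H \right)} = 9 + H$
$S{\left(u,D \right)} = D^{2} - 4 u$ ($S{\left(u,D \right)} = \left(- 5 u + D^{2}\right) + u = \left(D^{2} - 5 u\right) + u = D^{2} - 4 u$)
$K{\left(c,n \right)} = \frac{-10 + c}{-24 + n + n^{2}}$ ($K{\left(c,n \right)} = \frac{c - 10}{n + \left(n^{2} - 24\right)} = \frac{-10 + c}{n + \left(n^{2} - 24\right)} = \frac{-10 + c}{n + \left(-24 + n^{2}\right)} = \frac{-10 + c}{-24 + n + n^{2}}$)
$V{\left(3 \right)} K{\left(-1,-8 \right)} + R = \left(9 + 3\right) \frac{-10 - 1}{-24 - 8 + \left(-8\right)^{2}} - 47 = 12 \frac{1}{-24 - 8 + 64} \left(-11\right) - 47 = 12 \cdot \frac{1}{32} \left(-11\right) - 47 = 12 \left(- \frac{11}{32}\right) - 47 = - \frac{33}{8} - 47 = - \frac{409}{8}$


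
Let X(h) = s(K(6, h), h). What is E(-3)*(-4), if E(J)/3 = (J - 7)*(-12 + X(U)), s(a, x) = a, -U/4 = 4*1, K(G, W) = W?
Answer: -3360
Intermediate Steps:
U = -16 ≈ -16.000
X(h) = h
E(J) = 588 - 84*J (E(J) = 3*((J - 7)*(-12 - 16)) = 3*((-7 + J)*(-28)) = 3*(196 - 28*J) = 588 - 84*J)
E(-3)*(-4) = (588 - 84*(-3))*(-4) = (588 + 252)*(-4) = 840*(-4) = -3360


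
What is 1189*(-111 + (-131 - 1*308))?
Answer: -653950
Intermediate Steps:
1189*(-111 + (-131 - 1*308)) = 1189*(-111 + (-131 - 308)) = 1189*(-111 - 439) = 1189*(-550) = -653950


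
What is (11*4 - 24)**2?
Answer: 400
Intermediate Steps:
(11*4 - 24)**2 = (44 - 24)**2 = 20**2 = 400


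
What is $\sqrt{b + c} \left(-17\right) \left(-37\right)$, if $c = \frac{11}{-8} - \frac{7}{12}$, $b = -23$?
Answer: $\frac{629 i \sqrt{3594}}{12} \approx 3142.4 i$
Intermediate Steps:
$c = - \frac{47}{24}$ ($c = 11 \left(- \frac{1}{8}\right) - \frac{7}{12} = - \frac{11}{8} - \frac{7}{12} = - \frac{47}{24} \approx -1.9583$)
$\sqrt{b + c} \left(-17\right) \left(-37\right) = \sqrt{-23 - \frac{47}{24}} \left(-17\right) \left(-37\right) = \sqrt{- \frac{599}{24}} \left(-17\right) \left(-37\right) = \frac{i \sqrt{3594}}{12} \left(-17\right) \left(-37\right) = - \frac{17 i \sqrt{3594}}{12} \left(-37\right) = \frac{629 i \sqrt{3594}}{12}$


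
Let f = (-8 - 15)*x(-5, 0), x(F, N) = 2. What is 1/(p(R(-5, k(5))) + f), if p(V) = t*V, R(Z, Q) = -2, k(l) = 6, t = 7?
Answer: -1/60 ≈ -0.016667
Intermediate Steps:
p(V) = 7*V
f = -46 (f = (-8 - 15)*2 = -23*2 = -46)
1/(p(R(-5, k(5))) + f) = 1/(7*(-2) - 46) = 1/(-14 - 46) = 1/(-60) = -1/60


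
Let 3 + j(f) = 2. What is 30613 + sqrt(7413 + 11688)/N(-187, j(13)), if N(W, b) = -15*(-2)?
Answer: 30613 + sqrt(19101)/30 ≈ 30618.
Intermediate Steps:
j(f) = -1 (j(f) = -3 + 2 = -1)
N(W, b) = 30
30613 + sqrt(7413 + 11688)/N(-187, j(13)) = 30613 + sqrt(7413 + 11688)/30 = 30613 + sqrt(19101)*(1/30) = 30613 + sqrt(19101)/30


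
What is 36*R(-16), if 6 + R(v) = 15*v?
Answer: -8856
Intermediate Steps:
R(v) = -6 + 15*v
36*R(-16) = 36*(-6 + 15*(-16)) = 36*(-6 - 240) = 36*(-246) = -8856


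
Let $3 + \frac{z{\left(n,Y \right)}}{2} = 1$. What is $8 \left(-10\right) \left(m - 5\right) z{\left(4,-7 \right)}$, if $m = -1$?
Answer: $-1920$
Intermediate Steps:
$z{\left(n,Y \right)} = -4$ ($z{\left(n,Y \right)} = -6 + 2 \cdot 1 = -6 + 2 = -4$)
$8 \left(-10\right) \left(m - 5\right) z{\left(4,-7 \right)} = 8 \left(-10\right) \left(-1 - 5\right) \left(-4\right) = - 80 \left(-1 - 5\right) \left(-4\right) = \left(-80\right) \left(-6\right) \left(-4\right) = 480 \left(-4\right) = -1920$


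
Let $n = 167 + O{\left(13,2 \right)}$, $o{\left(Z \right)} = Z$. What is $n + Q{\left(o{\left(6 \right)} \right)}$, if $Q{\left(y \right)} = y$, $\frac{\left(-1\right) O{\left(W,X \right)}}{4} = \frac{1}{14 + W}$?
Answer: $\frac{4667}{27} \approx 172.85$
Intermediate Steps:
$O{\left(W,X \right)} = - \frac{4}{14 + W}$
$n = \frac{4505}{27}$ ($n = 167 - \frac{4}{14 + 13} = 167 - \frac{4}{27} = \frac{4505}{27} \approx 166.85$)
$n + Q{\left(o{\left(6 \right)} \right)} = \frac{4505}{27} + 6 = \frac{4667}{27}$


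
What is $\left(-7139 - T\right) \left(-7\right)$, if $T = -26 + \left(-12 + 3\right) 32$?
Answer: $47775$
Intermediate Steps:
$T = -314$ ($T = -26 - 288 = -314$)
$\left(-7139 - T\right) \left(-7\right) = \left(-7139 - -314\right) \left(-7\right) = \left(-7139 + 314\right) \left(-7\right) = \left(-6825\right) \left(-7\right) = 47775$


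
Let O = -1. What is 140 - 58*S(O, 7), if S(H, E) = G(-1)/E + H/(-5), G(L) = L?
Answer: 4784/35 ≈ 136.69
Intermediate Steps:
S(H, E) = -1/E - H/5 (S(H, E) = -1/E + H/(-5) = -1/E + H*(-⅕) = -1/E - H/5)
140 - 58*S(O, 7) = 140 - 58*(-1/7 - ⅕*(-1)) = 140 - 58*(-1*⅐ + ⅕) = 140 - 58*(-⅐ + ⅕) = 140 - 58*2/35 = 140 - 116/35 = 4784/35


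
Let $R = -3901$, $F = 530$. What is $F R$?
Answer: $-2067530$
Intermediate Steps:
$F R = 530 \left(-3901\right) = -2067530$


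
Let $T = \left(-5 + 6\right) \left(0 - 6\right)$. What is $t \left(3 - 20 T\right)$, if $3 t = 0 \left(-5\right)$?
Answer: $0$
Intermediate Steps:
$t = 0$ ($t = \frac{0 \left(-5\right)}{3} = \frac{1}{3} \cdot 0 = 0$)
$T = -6$ ($T = 1 \left(-6\right) = -6$)
$t \left(3 - 20 T\right) = 0 \left(3 - -120\right) = 0 \left(3 + 120\right) = 0 \cdot 123 = 0$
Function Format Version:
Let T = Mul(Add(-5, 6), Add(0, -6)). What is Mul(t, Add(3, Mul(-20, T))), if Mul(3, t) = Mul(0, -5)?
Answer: 0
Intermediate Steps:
t = 0 (t = Mul(Rational(1, 3), Mul(0, -5)) = Mul(Rational(1, 3), 0) = 0)
T = -6 (T = Mul(1, -6) = -6)
Mul(t, Add(3, Mul(-20, T))) = Mul(0, Add(3, Mul(-20, -6))) = Mul(0, Add(3, 120)) = Mul(0, 123) = 0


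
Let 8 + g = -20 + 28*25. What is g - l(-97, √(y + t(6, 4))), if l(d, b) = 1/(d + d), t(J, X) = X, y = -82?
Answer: 130369/194 ≈ 672.00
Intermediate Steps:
l(d, b) = 1/(2*d)
g = 672 (g = -8 + (-20 + 28*25) = -8 + (-20 + 700) = -8 + 680 = 672)
g - l(-97, √(y + t(6, 4))) = 672 - 1/(2*(-97)) = 672 - (-1)/(2*97) = 672 - 1*(-1/194) = 672 + 1/194 = 130369/194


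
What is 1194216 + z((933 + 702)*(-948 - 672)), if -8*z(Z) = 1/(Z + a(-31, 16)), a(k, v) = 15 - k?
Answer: 25304519882113/21189232 ≈ 1.1942e+6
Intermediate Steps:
z(Z) = -1/(8*(46 + Z)) (z(Z) = -1/(8*(Z + (15 - 1*(-31)))) = -1/(8*(Z + (15 + 31))) = -1/(8*(Z + 46)) = -1/(8*(46 + Z)))
1194216 + z((933 + 702)*(-948 - 672)) = 1194216 - 1/(368 + 8*((933 + 702)*(-948 - 672))) = 1194216 - 1/(368 + 8*(1635*(-1620))) = 1194216 - 1/(368 + 8*(-2648700)) = 1194216 - 1/(368 - 21189600) = 1194216 - 1/(-21189232) = 1194216 - 1*(-1/21189232) = 1194216 + 1/21189232 = 25304519882113/21189232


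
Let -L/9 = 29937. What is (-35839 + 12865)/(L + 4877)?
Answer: 11487/132278 ≈ 0.086840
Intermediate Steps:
L = -269433 (L = -9*29937 = -269433)
(-35839 + 12865)/(L + 4877) = (-35839 + 12865)/(-269433 + 4877) = -22974/(-264556) = -22974*(-1/264556) = 11487/132278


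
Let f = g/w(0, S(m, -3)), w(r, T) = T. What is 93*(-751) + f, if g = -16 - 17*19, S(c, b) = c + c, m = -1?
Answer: -139347/2 ≈ -69674.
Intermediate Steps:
S(c, b) = 2*c
g = -339 (g = -16 - 323 = -339)
f = 339/2 (f = -339/(2*(-1)) = -339/(-2) = -339*(-½) = 339/2 ≈ 169.50)
93*(-751) + f = 93*(-751) + 339/2 = -69843 + 339/2 = -139347/2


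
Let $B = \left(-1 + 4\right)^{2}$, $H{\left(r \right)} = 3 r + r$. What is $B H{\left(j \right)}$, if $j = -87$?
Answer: $-3132$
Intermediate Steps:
$H{\left(r \right)} = 4 r$
$B = 9$ ($B = 3^{2} = 9$)
$B H{\left(j \right)} = 9 \cdot 4 \left(-87\right) = 9 \left(-348\right) = -3132$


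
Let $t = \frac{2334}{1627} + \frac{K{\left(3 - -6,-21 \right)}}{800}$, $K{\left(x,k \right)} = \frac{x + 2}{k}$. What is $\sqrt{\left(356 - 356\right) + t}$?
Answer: $\frac{\sqrt{2678235167202}}{1366680} \approx 1.1975$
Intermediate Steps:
$K{\left(x,k \right)} = \frac{2 + x}{k}$
$t = \frac{39193303}{27333600}$ ($t = \frac{2334}{1627} + \frac{\frac{1}{-21} \left(2 + \left(3 - -6\right)\right)}{800} = 2334 \cdot \frac{1}{1627} + - \frac{2 + \left(3 + 6\right)}{21} \cdot \frac{1}{800} = \frac{2334}{1627} + - \frac{2 + 9}{21} \cdot \frac{1}{800} = \frac{2334}{1627} + \left(- \frac{1}{21}\right) 11 \cdot \frac{1}{800} = \frac{2334}{1627} - \frac{11}{16800} = \frac{39193303}{27333600} \approx 1.4339$)
$\sqrt{\left(356 - 356\right) + t} = \sqrt{\left(356 - 356\right) + \frac{39193303}{27333600}} = \sqrt{0 + \frac{39193303}{27333600}} = \sqrt{\frac{39193303}{27333600}} = \frac{\sqrt{2678235167202}}{1366680}$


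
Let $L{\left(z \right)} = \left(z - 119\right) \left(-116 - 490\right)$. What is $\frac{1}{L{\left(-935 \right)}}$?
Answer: $\frac{1}{638724} \approx 1.5656 \cdot 10^{-6}$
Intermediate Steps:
$L{\left(z \right)} = 72114 - 606 z$ ($L{\left(z \right)} = \left(-119 + z\right) \left(-606\right) = 72114 - 606 z$)
$\frac{1}{L{\left(-935 \right)}} = \frac{1}{72114 - -566610} = \frac{1}{72114 + 566610} = \frac{1}{638724}$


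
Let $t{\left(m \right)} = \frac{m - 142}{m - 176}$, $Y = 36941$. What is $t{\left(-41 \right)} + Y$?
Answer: $\frac{8016380}{217} \approx 36942.0$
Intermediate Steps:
$t{\left(m \right)} = \frac{-142 + m}{-176 + m}$
$t{\left(-41 \right)} + Y = \frac{-142 - 41}{-176 - 41} + 36941 = \frac{1}{-217} \left(-183\right) + 36941 = \left(- \frac{1}{217}\right) \left(-183\right) + 36941 = \frac{183}{217} + 36941 = \frac{8016380}{217}$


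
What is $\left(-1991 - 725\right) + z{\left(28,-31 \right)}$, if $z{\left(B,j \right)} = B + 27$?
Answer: $-2661$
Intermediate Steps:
$z{\left(B,j \right)} = 27 + B$
$\left(-1991 - 725\right) + z{\left(28,-31 \right)} = \left(-1991 - 725\right) + \left(27 + 28\right) = -2716 + 55 = -2661$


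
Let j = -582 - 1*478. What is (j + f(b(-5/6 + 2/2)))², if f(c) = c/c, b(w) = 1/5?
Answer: 1121481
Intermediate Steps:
b(w) = ⅕
j = -1060 (j = -582 - 478 = -1060)
f(c) = 1
(j + f(b(-5/6 + 2/2)))² = (-1060 + 1)² = (-1059)² = 1121481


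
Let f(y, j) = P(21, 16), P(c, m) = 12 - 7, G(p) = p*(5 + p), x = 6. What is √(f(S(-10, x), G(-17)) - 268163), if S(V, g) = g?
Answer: I*√268158 ≈ 517.84*I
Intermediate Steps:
P(c, m) = 5
f(y, j) = 5
√(f(S(-10, x), G(-17)) - 268163) = √(5 - 268163) = √(-268158) = I*√268158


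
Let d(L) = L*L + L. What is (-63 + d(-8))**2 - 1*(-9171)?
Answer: 9220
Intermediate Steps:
d(L) = L + L**2 (d(L) = L**2 + L = L + L**2)
(-63 + d(-8))**2 - 1*(-9171) = (-63 - 8*(1 - 8))**2 - 1*(-9171) = (-63 - 8*(-7))**2 + 9171 = (-63 + 56)**2 + 9171 = (-7)**2 + 9171 = 49 + 9171 = 9220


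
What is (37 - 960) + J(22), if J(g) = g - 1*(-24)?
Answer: -877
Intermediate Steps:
J(g) = 24 + g (J(g) = g + 24 = 24 + g)
(37 - 960) + J(22) = (37 - 960) + (24 + 22) = -923 + 46 = -877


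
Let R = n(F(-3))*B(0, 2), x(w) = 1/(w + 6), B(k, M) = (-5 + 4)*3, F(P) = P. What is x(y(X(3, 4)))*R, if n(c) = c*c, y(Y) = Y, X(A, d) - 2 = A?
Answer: -27/11 ≈ -2.4545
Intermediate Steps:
X(A, d) = 2 + A
n(c) = c**2
B(k, M) = -3 (B(k, M) = -1*3 = -3)
x(w) = 1/(6 + w)
R = -27 (R = (-3)**2*(-3) = 9*(-3) = -27)
x(y(X(3, 4)))*R = -27/(6 + (2 + 3)) = -27/(6 + 5) = -27/11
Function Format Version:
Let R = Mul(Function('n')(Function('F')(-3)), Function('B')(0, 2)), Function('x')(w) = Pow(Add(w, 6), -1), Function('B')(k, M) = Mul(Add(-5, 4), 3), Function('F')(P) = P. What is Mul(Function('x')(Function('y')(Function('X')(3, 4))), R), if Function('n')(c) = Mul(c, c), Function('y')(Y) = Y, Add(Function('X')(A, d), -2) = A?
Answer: Rational(-27, 11) ≈ -2.4545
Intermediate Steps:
Function('X')(A, d) = Add(2, A)
Function('n')(c) = Pow(c, 2)
Function('B')(k, M) = -3 (Function('B')(k, M) = Mul(-1, 3) = -3)
Function('x')(w) = Pow(Add(6, w), -1)
R = -27 (R = Mul(Pow(-3, 2), -3) = Mul(9, -3) = -27)
Mul(Function('x')(Function('y')(Function('X')(3, 4))), R) = Mul(Pow(Add(6, Add(2, 3)), -1), -27) = Mul(Pow(Add(6, 5), -1), -27) = Mul(Pow(11, -1), -27) = Mul(Rational(1, 11), -27) = Rational(-27, 11)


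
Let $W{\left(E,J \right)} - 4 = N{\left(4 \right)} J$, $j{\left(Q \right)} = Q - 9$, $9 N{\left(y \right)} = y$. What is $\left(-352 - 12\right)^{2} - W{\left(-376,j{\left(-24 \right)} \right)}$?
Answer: $\frac{397520}{3} \approx 1.3251 \cdot 10^{5}$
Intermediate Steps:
$N{\left(y \right)} = \frac{y}{9}$
$j{\left(Q \right)} = -9 + Q$
$W{\left(E,J \right)} = 4 + \frac{4 J}{9}$ ($W{\left(E,J \right)} = 4 + \frac{1}{9} \cdot 4 J = 4 + \frac{4 J}{9}$)
$\left(-352 - 12\right)^{2} - W{\left(-376,j{\left(-24 \right)} \right)} = \left(-352 - 12\right)^{2} - \left(4 + \frac{4 \left(-9 - 24\right)}{9}\right) = \left(-364\right)^{2} - \left(4 + \frac{4}{9} \left(-33\right)\right) = 132496 - \left(4 - \frac{44}{3}\right) = 132496 - - \frac{32}{3} = 132496 + \frac{32}{3} = \frac{397520}{3}$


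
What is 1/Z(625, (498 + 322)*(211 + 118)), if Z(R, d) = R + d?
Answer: 1/270405 ≈ 3.6982e-6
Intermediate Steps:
1/Z(625, (498 + 322)*(211 + 118)) = 1/(625 + (498 + 322)*(211 + 118)) = 1/(625 + 820*329) = 1/(625 + 269780) = 1/270405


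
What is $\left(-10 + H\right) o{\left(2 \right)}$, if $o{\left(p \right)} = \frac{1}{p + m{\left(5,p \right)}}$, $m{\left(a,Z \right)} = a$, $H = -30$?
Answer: $- \frac{40}{7} \approx -5.7143$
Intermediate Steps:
$o{\left(p \right)} = \frac{1}{5 + p}$ ($o{\left(p \right)} = \frac{1}{p + 5} = \frac{1}{5 + p}$)
$\left(-10 + H\right) o{\left(2 \right)} = \frac{-10 - 30}{5 + 2} = - \frac{40}{7}$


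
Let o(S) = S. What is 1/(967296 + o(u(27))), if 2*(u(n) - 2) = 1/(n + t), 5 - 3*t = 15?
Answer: 142/137356319 ≈ 1.0338e-6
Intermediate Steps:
t = -10/3 (t = 5/3 - ⅓*15 = 5/3 - 5 = -10/3 ≈ -3.3333)
u(n) = 2 + 1/(2*(-10/3 + n)) (u(n) = 2 + 1/(2*(n - 10/3)) = 2 + 1/(2*(-10/3 + n)))
1/(967296 + o(u(27))) = 1/(967296 + (-37 + 12*27)/(2*(-10 + 3*27))) = 1/(967296 + (-37 + 324)/(2*(-10 + 81))) = 1/(967296 + (½)*287/71) = 1/(967296 + (½)*(1/71)*287) = 1/(967296 + 287/142) = 1/(137356319/142) = 142/137356319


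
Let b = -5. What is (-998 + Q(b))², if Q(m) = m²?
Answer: 946729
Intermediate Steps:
(-998 + Q(b))² = (-998 + (-5)²)² = (-998 + 25)² = (-973)² = 946729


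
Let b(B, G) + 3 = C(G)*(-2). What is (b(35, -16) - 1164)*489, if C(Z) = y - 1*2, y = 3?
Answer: -571641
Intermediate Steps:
C(Z) = 1 (C(Z) = 3 - 1*2 = 3 - 2 = 1)
b(B, G) = -5 (b(B, G) = -3 + 1*(-2) = -3 - 2 = -5)
(b(35, -16) - 1164)*489 = (-5 - 1164)*489 = -1169*489 = -571641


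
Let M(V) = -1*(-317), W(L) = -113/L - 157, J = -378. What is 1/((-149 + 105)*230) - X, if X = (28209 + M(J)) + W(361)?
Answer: -103639891881/3653320 ≈ -28369.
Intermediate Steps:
W(L) = -157 - 113/L
M(V) = 317
X = 10241096/361 (X = (28209 + 317) + (-157 - 113/361) = 28526 + (-157 - 113*1/361) = 28526 + (-157 - 113/361) = 28526 - 56790/361 = 10241096/361 ≈ 28369.)
1/((-149 + 105)*230) - X = 1/((-149 + 105)*230) - 1*10241096/361 = 1/(-44*230) - 10241096/361 = 1/(-10120) - 10241096/361 = -1/10120 - 10241096/361 = -103639891881/3653320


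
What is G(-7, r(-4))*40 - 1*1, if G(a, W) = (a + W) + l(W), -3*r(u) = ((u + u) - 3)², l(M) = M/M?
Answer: -5563/3 ≈ -1854.3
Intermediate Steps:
l(M) = 1
r(u) = -(-3 + 2*u)²/3 (r(u) = -((u + u) - 3)²/3 = -(2*u - 3)²/3 = -(-3 + 2*u)²/3)
G(a, W) = 1 + W + a (G(a, W) = (a + W) + 1 = (W + a) + 1 = 1 + W + a)
G(-7, r(-4))*40 - 1*1 = (1 - (-3 + 2*(-4))²/3 - 7)*40 - 1*1 = (1 - (-3 - 8)²/3 - 7)*40 - 1 = (1 - ⅓*(-11)² - 7)*40 - 1 = (1 - ⅓*121 - 7)*40 - 1 = (1 - 121/3 - 7)*40 - 1 = -139/3*40 - 1 = -5560/3 - 1 = -5563/3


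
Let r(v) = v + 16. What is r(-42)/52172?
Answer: -13/26086 ≈ -0.00049835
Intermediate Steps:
r(v) = 16 + v
r(-42)/52172 = (16 - 42)/52172 = -26*1/52172 = -13/26086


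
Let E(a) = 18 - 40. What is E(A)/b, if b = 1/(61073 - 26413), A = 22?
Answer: -762520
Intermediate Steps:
E(a) = -22
b = 1/34660 ≈ 2.8852e-5
E(A)/b = -22/1/34660 = -22*34660 = -762520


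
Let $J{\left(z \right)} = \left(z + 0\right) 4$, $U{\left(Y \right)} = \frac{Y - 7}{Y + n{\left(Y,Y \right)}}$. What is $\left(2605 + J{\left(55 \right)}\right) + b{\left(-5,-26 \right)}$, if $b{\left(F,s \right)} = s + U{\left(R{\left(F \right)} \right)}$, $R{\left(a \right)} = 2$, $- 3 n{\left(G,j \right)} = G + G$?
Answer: $\frac{5583}{2} \approx 2791.5$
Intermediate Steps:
$n{\left(G,j \right)} = - \frac{2 G}{3}$ ($n{\left(G,j \right)} = - \frac{G + G}{3} = - \frac{2 G}{3}$)
$U{\left(Y \right)} = \frac{3 \left(-7 + Y\right)}{Y}$ ($U{\left(Y \right)} = \frac{Y - 7}{Y - \frac{2 Y}{3}} = \frac{-7 + Y}{\frac{1}{3} Y} = \left(-7 + Y\right) \frac{3}{Y} = \frac{3 \left(-7 + Y\right)}{Y}$)
$J{\left(z \right)} = 4 z$ ($J{\left(z \right)} = z 4 = 4 z$)
$b{\left(F,s \right)} = - \frac{15}{2} + s$ ($b{\left(F,s \right)} = s + \left(3 - \frac{21}{2}\right) = s - \frac{15}{2} = - \frac{15}{2} + s$)
$\left(2605 + J{\left(55 \right)}\right) + b{\left(-5,-26 \right)} = \left(2605 + 4 \cdot 55\right) - \frac{67}{2} = \left(2605 + 220\right) - \frac{67}{2} = 2825 - \frac{67}{2} = \frac{5583}{2}$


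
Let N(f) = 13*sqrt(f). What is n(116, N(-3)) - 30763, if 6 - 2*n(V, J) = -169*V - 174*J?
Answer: -20958 + 1131*I*sqrt(3) ≈ -20958.0 + 1958.9*I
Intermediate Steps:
n(V, J) = 3 + 87*J + 169*V/2 (n(V, J) = 3 - (-169*V - 174*J)/2 = 3 - (-174*J - 169*V)/2 = 3 + (87*J + 169*V/2) = 3 + 87*J + 169*V/2)
n(116, N(-3)) - 30763 = (3 + 87*(13*sqrt(-3)) + (169/2)*116) - 30763 = (3 + 87*(13*(I*sqrt(3))) + 9802) - 30763 = (3 + 87*(13*I*sqrt(3)) + 9802) - 30763 = (3 + 1131*I*sqrt(3) + 9802) - 30763 = (9805 + 1131*I*sqrt(3)) - 30763 = -20958 + 1131*I*sqrt(3)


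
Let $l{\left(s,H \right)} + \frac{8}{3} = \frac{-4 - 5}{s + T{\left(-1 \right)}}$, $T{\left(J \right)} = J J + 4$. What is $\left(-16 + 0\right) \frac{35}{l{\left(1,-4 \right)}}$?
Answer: $\frac{672}{5} \approx 134.4$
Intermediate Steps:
$T{\left(J \right)} = 4 + J^{2}$ ($T{\left(J \right)} = J^{2} + 4 = 4 + J^{2}$)
$l{\left(s,H \right)} = - \frac{8}{3} - \frac{9}{5 + s}$ ($l{\left(s,H \right)} = - \frac{8}{3} + \frac{-4 - 5}{s + \left(4 + \left(-1\right)^{2}\right)} = - \frac{8}{3} - \frac{9}{s + \left(4 + 1\right)} = - \frac{8}{3} - \frac{9}{s + 5} = - \frac{8}{3} - \frac{9}{5 + s}$)
$\left(-16 + 0\right) \frac{35}{l{\left(1,-4 \right)}} = \left(-16 + 0\right) \frac{35}{\frac{1}{3} \frac{1}{5 + 1} \left(-67 - 8\right)} = - 16 \frac{35}{\frac{1}{3} \cdot \frac{1}{6} \left(-67 - 8\right)} = - 16 \frac{35}{\frac{1}{3} \cdot \frac{1}{6} \left(-75\right)} = - 16 \frac{35}{- \frac{25}{6}} = - 16 \cdot 35 \left(- \frac{6}{25}\right) = \left(-16\right) \left(- \frac{42}{5}\right) = \frac{672}{5}$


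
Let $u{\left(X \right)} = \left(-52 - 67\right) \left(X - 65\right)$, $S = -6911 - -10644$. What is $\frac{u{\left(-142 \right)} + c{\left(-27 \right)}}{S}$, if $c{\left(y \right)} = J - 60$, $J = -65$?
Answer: $\frac{24508}{3733} \approx 6.5652$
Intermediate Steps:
$S = 3733$ ($S = -6911 + 10644 = 3733$)
$u{\left(X \right)} = 7735 - 119 X$ ($u{\left(X \right)} = - 119 \left(-65 + X\right) = 7735 - 119 X$)
$c{\left(y \right)} = -125$ ($c{\left(y \right)} = -65 - 60 = -125$)
$\frac{u{\left(-142 \right)} + c{\left(-27 \right)}}{S} = \frac{\left(7735 - -16898\right) - 125}{3733} = \left(\left(7735 + 16898\right) - 125\right) \frac{1}{3733} = \left(24633 - 125\right) \frac{1}{3733} = 24508 \cdot \frac{1}{3733} = \frac{24508}{3733}$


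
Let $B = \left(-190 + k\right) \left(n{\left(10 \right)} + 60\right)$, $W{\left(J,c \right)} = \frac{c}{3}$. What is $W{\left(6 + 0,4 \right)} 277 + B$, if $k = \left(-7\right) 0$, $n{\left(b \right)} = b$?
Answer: $- \frac{38792}{3} \approx -12931.0$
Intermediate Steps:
$k = 0$
$W{\left(J,c \right)} = \frac{c}{3}$
$B = -13300$ ($B = \left(-190 + 0\right) \left(10 + 60\right) = \left(-190\right) 70 = -13300$)
$W{\left(6 + 0,4 \right)} 277 + B = \frac{1}{3} \cdot 4 \cdot 277 - 13300 = \frac{4}{3} \cdot 277 - 13300 = \frac{1108}{3} - 13300 = - \frac{38792}{3}$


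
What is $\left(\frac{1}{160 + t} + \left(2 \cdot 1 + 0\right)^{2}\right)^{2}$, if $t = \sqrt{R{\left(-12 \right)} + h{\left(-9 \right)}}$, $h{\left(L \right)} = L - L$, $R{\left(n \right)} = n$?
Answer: $\frac{- 410689 i + 10256 \sqrt{3}}{4 \left(- 6397 i + 160 \sqrt{3}\right)} \approx 16.05 - 0.0010837 i$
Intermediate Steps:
$h{\left(L \right)} = 0$
$t = 2 i \sqrt{3}$ ($t = \sqrt{-12 + 0} = \sqrt{-12} = 2 i \sqrt{3} \approx 3.4641 i$)
$\left(\frac{1}{160 + t} + \left(2 \cdot 1 + 0\right)^{2}\right)^{2} = \left(\frac{1}{160 + 2 i \sqrt{3}} + \left(2 \cdot 1 + 0\right)^{2}\right)^{2} = \left(\frac{1}{160 + 2 i \sqrt{3}} + \left(2 + 0\right)^{2}\right)^{2} = \left(\frac{1}{160 + 2 i \sqrt{3}} + 2^{2}\right)^{2} = \left(\frac{1}{160 + 2 i \sqrt{3}} + 4\right)^{2} = \left(4 + \frac{1}{160 + 2 i \sqrt{3}}\right)^{2}$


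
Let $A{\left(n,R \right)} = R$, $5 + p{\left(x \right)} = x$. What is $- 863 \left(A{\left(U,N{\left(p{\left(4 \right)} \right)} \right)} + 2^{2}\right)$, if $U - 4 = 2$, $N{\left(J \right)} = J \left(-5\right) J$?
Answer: $863$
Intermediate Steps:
$p{\left(x \right)} = -5 + x$
$N{\left(J \right)} = - 5 J^{2}$ ($N{\left(J \right)} = - 5 J J = - 5 J^{2}$)
$U = 6$ ($U = 4 + 2 = 6$)
$- 863 \left(A{\left(U,N{\left(p{\left(4 \right)} \right)} \right)} + 2^{2}\right) = - 863 \left(- 5 \left(-5 + 4\right)^{2} + 2^{2}\right) = - 863 \left(- 5 \left(-1\right)^{2} + 4\right) = - 863 \left(\left(-5\right) 1 + 4\right) = - 863 \left(-5 + 4\right) = \left(-863\right) \left(-1\right) = 863$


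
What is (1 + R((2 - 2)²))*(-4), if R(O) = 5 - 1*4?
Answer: -8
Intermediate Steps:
R(O) = 1 (R(O) = 5 - 4 = 1)
(1 + R((2 - 2)²))*(-4) = (1 + 1)*(-4) = 2*(-4) = -8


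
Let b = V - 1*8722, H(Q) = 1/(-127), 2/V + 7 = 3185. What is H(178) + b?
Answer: -1760127228/201803 ≈ -8722.0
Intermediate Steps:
V = 1/1589 (V = 2/(-7 + 3185) = 2/3178 = 2*(1/3178) = 1/1589 ≈ 0.00062933)
H(Q) = -1/127
b = -13859257/1589 (b = 1/1589 - 1*8722 = 1/1589 - 8722 = -13859257/1589 ≈ -8722.0)
H(178) + b = -1/127 - 13859257/1589 = -1760127228/201803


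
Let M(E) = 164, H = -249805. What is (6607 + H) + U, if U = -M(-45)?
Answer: -243362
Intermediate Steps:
U = -164 (U = -1*164 = -164)
(6607 + H) + U = (6607 - 249805) - 164 = -243198 - 164 = -243362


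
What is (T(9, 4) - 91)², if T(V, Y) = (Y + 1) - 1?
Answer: 7569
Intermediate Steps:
T(V, Y) = Y (T(V, Y) = (1 + Y) - 1 = Y)
(T(9, 4) - 91)² = (4 - 91)² = (-87)² = 7569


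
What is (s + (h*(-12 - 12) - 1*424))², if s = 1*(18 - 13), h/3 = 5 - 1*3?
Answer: 316969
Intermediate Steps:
h = 6 (h = 3*(5 - 1*3) = 3*(5 - 3) = 3*2 = 6)
s = 5 (s = 1*5 = 5)
(s + (h*(-12 - 12) - 1*424))² = (5 + (6*(-12 - 12) - 1*424))² = (5 + (6*(-24) - 424))² = (5 + (-144 - 424))² = (5 - 568)² = (-563)² = 316969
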